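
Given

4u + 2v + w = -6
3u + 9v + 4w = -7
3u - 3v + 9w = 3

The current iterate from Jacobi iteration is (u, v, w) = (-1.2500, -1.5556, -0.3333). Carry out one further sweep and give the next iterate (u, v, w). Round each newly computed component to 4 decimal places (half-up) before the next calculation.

(-0.6389, -0.2130, 0.2315)

One sweep:
  u = (-6 - (2)·-1.5556 - (1)·-0.3333) / (4) = -0.6389
  v = (-7 - (3)·-1.2500 - (4)·-0.3333) / (9) = -0.2130
  w = (3 - (3)·-1.2500 - (-3)·-1.5556) / (9) = 0.2315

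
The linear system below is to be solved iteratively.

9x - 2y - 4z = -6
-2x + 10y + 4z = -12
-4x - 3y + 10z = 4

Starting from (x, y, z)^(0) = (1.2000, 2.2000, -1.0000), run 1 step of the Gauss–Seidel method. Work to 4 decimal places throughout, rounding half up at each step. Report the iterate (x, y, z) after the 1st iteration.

Iteration 1:
  x = (-6 - (-2)·2.2000 - (-4)·-1.0000) / (9) = -0.6222
  y = (-12 - (-2)·-0.6222 - (4)·-1.0000) / (10) = -0.9244
  z = (4 - (-4)·-0.6222 - (-3)·-0.9244) / (10) = -0.1262

(-0.6222, -0.9244, -0.1262)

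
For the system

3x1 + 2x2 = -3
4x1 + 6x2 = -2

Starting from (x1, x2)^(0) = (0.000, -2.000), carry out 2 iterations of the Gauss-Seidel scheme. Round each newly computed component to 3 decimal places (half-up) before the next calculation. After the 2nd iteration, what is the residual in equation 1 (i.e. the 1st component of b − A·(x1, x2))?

Iteration 1:
  x1 = (-3 - (2)·-2.000) / (3) = 0.333
  x2 = (-2 - (4)·0.333) / (6) = -0.555
Iteration 2:
  x1 = (-3 - (2)·-0.555) / (3) = -0.630
  x2 = (-2 - (4)·-0.630) / (6) = 0.087
Residual b − A·x = (-1.284, -0.002)

-1.284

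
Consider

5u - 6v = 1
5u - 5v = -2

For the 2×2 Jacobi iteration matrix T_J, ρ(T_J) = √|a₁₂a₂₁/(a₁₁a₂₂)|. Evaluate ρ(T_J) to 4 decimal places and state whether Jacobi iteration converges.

a₁₂a₂₁/(a₁₁a₂₂) = (-6)·(5) / ((5)·(-5)) = 1.200000
ρ = √|1.200000| = √1.200000 = 1.0954
ρ > 1, so Jacobi diverges

1.0954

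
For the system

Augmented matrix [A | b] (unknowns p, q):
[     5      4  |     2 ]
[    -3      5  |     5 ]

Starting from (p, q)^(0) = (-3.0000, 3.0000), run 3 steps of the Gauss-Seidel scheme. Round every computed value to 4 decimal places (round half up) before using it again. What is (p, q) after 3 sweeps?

(-0.6688, 0.5987)

Iteration 1:
  p = (2 - (4)·3.0000) / (5) = -2.0000
  q = (5 - (-3)·-2.0000) / (5) = -0.2000
Iteration 2:
  p = (2 - (4)·-0.2000) / (5) = 0.5600
  q = (5 - (-3)·0.5600) / (5) = 1.3360
Iteration 3:
  p = (2 - (4)·1.3360) / (5) = -0.6688
  q = (5 - (-3)·-0.6688) / (5) = 0.5987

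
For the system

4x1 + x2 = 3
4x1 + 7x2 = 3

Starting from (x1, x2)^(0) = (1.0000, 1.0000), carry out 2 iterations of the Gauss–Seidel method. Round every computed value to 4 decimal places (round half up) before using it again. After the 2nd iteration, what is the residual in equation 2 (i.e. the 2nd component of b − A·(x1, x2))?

0.0000

Iteration 1:
  x1 = (3 - (1)·1.0000) / (4) = 0.5000
  x2 = (3 - (4)·0.5000) / (7) = 0.1429
Iteration 2:
  x1 = (3 - (1)·0.1429) / (4) = 0.7143
  x2 = (3 - (4)·0.7143) / (7) = 0.0204
Residual b − A·x = (0.1224, 0.0000)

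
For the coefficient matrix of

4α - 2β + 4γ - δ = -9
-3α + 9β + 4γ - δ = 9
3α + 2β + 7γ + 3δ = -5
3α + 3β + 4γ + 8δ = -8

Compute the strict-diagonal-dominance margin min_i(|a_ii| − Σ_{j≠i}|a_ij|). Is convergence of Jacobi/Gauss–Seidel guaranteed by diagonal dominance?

-3

row 1: |4| − (2+4+1) = -3
row 2: |9| − (3+4+1) = 1
row 3: |7| − (3+2+3) = -1
row 4: |8| − (3+3+4) = -2
minimum over rows = -3 → not strictly diagonally dominant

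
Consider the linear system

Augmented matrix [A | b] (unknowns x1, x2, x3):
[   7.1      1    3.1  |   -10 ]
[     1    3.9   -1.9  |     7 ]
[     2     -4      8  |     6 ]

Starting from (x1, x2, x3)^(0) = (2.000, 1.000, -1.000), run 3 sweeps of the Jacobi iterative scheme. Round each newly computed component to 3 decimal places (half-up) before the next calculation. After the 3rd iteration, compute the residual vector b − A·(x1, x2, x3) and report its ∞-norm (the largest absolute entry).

3.642

Iteration 1:
  x1 = (-10 - (1)·1.000 - (3.1)·-1.000) / (7.1) = -1.113
  x2 = (7 - (1)·2.000 - (-1.9)·-1.000) / (3.9) = 0.795
  x3 = (6 - (2)·2.000 - (-4)·1.000) / (8) = 0.750
Iteration 2:
  x1 = (-10 - (1)·0.795 - (3.1)·0.750) / (7.1) = -1.848
  x2 = (7 - (1)·-1.113 - (-1.9)·0.750) / (3.9) = 2.446
  x3 = (6 - (2)·-1.113 - (-4)·0.795) / (8) = 1.426
Iteration 3:
  x1 = (-10 - (1)·2.446 - (3.1)·1.426) / (7.1) = -2.376
  x2 = (7 - (1)·-1.848 - (-1.9)·1.426) / (3.9) = 2.963
  x3 = (6 - (2)·-1.848 - (-4)·2.446) / (8) = 2.435
Residual b − A·x = (-3.642, 2.447, 3.124); ∞-norm = 3.642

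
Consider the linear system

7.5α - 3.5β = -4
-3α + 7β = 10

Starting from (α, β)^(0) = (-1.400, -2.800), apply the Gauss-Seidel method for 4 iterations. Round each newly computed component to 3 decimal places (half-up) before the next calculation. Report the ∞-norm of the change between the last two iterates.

Iteration 1:
  α = (-4 - (-3.5)·-2.800) / (7.5) = -1.840
  β = (10 - (-3)·-1.840) / (7) = 0.640
Iteration 2:
  α = (-4 - (-3.5)·0.640) / (7.5) = -0.235
  β = (10 - (-3)·-0.235) / (7) = 1.328
Iteration 3:
  α = (-4 - (-3.5)·1.328) / (7.5) = 0.086
  β = (10 - (-3)·0.086) / (7) = 1.465
Iteration 4:
  α = (-4 - (-3.5)·1.465) / (7.5) = 0.150
  β = (10 - (-3)·0.150) / (7) = 1.493
Change: (0.064, 0.028) → max |·| = 0.064

0.064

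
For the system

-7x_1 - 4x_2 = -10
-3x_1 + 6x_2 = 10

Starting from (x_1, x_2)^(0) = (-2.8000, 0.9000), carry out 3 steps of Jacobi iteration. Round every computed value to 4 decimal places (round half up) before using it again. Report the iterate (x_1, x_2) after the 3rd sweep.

Iteration 1:
  x_1 = (-10 - (-4)·0.9000) / (-7) = 0.9143
  x_2 = (10 - (-3)·-2.8000) / (6) = 0.2667
Iteration 2:
  x_1 = (-10 - (-4)·0.2667) / (-7) = 1.2762
  x_2 = (10 - (-3)·0.9143) / (6) = 2.1238
Iteration 3:
  x_1 = (-10 - (-4)·2.1238) / (-7) = 0.2150
  x_2 = (10 - (-3)·1.2762) / (6) = 2.3048

(0.2150, 2.3048)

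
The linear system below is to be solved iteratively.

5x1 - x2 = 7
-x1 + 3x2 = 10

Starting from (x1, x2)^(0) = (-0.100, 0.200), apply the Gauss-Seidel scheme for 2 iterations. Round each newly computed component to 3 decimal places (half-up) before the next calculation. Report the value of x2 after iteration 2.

4.054

Iteration 1:
  x1 = (7 - (-1)·0.200) / (5) = 1.440
  x2 = (10 - (-1)·1.440) / (3) = 3.813
Iteration 2:
  x1 = (7 - (-1)·3.813) / (5) = 2.163
  x2 = (10 - (-1)·2.163) / (3) = 4.054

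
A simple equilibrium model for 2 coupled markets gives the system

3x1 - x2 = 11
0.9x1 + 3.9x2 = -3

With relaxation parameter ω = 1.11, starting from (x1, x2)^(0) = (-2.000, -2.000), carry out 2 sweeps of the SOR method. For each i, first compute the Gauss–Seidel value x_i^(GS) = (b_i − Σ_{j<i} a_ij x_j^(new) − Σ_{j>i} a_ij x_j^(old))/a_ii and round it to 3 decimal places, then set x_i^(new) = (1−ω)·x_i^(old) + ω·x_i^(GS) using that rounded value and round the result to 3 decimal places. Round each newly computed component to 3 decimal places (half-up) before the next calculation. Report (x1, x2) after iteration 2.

Iteration 1:
  x1: GS value = (11 - (-1)·-2.000) / (3) = 3.000;  x1 ← (1−ω)·-2.000 + ω·3.000 = 3.550
  x2: GS value = (-3 - (0.9)·3.550) / (3.9) = -1.588;  x2 ← (1−ω)·-2.000 + ω·-1.588 = -1.543
Iteration 2:
  x1: GS value = (11 - (-1)·-1.543) / (3) = 3.152;  x1 ← (1−ω)·3.550 + ω·3.152 = 3.108
  x2: GS value = (-3 - (0.9)·3.108) / (3.9) = -1.486;  x2 ← (1−ω)·-1.543 + ω·-1.486 = -1.480

(3.108, -1.480)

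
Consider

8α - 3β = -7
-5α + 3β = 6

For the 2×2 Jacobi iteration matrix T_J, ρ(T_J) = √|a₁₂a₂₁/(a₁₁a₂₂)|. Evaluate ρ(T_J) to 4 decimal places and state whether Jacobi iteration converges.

0.7906

a₁₂a₂₁/(a₁₁a₂₂) = (-3)·(-5) / ((8)·(3)) = 0.625000
ρ = √|0.625000| = √0.625000 = 0.7906
ρ < 1, so Jacobi converges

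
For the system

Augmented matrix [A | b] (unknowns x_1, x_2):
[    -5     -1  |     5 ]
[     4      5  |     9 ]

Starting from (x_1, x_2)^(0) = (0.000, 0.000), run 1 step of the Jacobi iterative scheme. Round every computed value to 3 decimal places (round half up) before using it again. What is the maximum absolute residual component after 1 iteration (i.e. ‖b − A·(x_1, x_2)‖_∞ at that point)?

Iteration 1:
  x_1 = (5 - (-1)·0.000) / (-5) = -1.000
  x_2 = (9 - (4)·0.000) / (5) = 1.800
Residual b − A·x = (1.800, 4.000); ∞-norm = 4.000

4.000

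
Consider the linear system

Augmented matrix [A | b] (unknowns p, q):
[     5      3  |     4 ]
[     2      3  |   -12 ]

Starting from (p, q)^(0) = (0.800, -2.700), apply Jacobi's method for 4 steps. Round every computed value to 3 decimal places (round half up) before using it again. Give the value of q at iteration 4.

Iteration 1:
  p = (4 - (3)·-2.700) / (5) = 2.420
  q = (-12 - (2)·0.800) / (3) = -4.533
Iteration 2:
  p = (4 - (3)·-4.533) / (5) = 3.520
  q = (-12 - (2)·2.420) / (3) = -5.613
Iteration 3:
  p = (4 - (3)·-5.613) / (5) = 4.168
  q = (-12 - (2)·3.520) / (3) = -6.347
Iteration 4:
  p = (4 - (3)·-6.347) / (5) = 4.608
  q = (-12 - (2)·4.168) / (3) = -6.779

-6.779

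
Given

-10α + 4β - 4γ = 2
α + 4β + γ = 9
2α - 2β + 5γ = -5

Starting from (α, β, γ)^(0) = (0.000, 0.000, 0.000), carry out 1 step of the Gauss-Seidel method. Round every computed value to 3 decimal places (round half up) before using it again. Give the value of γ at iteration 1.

Iteration 1:
  α = (2 - (4)·0.000 - (-4)·0.000) / (-10) = -0.200
  β = (9 - (1)·-0.200 - (1)·0.000) / (4) = 2.300
  γ = (-5 - (2)·-0.200 - (-2)·2.300) / (5) = 0.000

0.000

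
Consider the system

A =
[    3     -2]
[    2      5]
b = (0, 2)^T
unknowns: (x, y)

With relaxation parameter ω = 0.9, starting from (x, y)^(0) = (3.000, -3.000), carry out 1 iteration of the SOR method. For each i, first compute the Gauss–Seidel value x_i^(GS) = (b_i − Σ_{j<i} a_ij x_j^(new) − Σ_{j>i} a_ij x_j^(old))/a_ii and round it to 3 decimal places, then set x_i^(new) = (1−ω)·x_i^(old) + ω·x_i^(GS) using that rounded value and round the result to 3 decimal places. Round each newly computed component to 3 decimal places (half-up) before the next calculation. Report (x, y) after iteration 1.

(-1.500, 0.600)

Iteration 1:
  x: GS value = (0 - (-2)·-3.000) / (3) = -2.000;  x ← (1−ω)·3.000 + ω·-2.000 = -1.500
  y: GS value = (2 - (2)·-1.500) / (5) = 1.000;  y ← (1−ω)·-3.000 + ω·1.000 = 0.600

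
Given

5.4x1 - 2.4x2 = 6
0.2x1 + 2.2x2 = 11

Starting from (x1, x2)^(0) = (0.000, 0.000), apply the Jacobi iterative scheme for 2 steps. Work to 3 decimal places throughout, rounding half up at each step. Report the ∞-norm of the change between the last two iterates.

Iteration 1:
  x1 = (6 - (-2.4)·0.000) / (5.4) = 1.111
  x2 = (11 - (0.2)·0.000) / (2.2) = 5.000
Iteration 2:
  x1 = (6 - (-2.4)·5.000) / (5.4) = 3.333
  x2 = (11 - (0.2)·1.111) / (2.2) = 4.899
Change: (2.222, -0.101) → max |·| = 2.222

2.222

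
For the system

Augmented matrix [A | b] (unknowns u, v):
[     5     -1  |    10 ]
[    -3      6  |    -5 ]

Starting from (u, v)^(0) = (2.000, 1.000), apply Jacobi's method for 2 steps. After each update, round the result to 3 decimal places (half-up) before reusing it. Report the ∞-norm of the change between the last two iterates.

0.167

Iteration 1:
  u = (10 - (-1)·1.000) / (5) = 2.200
  v = (-5 - (-3)·2.000) / (6) = 0.167
Iteration 2:
  u = (10 - (-1)·0.167) / (5) = 2.033
  v = (-5 - (-3)·2.200) / (6) = 0.267
Change: (-0.167, 0.100) → max |·| = 0.167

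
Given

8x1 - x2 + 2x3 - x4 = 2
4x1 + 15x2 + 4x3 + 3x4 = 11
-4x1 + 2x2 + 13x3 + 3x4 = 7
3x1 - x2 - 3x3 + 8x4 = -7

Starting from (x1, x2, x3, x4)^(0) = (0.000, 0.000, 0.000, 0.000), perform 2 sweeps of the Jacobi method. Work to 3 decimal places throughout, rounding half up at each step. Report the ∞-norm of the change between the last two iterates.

0.200

Iteration 1:
  x1 = (2 - (-1)·0.000 - (2)·0.000 - (-1)·0.000) / (8) = 0.250
  x2 = (11 - (4)·0.000 - (4)·0.000 - (3)·0.000) / (15) = 0.733
  x3 = (7 - (-4)·0.000 - (2)·0.000 - (3)·0.000) / (13) = 0.538
  x4 = (-7 - (3)·0.000 - (-1)·0.000 - (-3)·0.000) / (8) = -0.875
Iteration 2:
  x1 = (2 - (-1)·0.733 - (2)·0.538 - (-1)·-0.875) / (8) = 0.098
  x2 = (11 - (4)·0.250 - (4)·0.538 - (3)·-0.875) / (15) = 0.698
  x3 = (7 - (-4)·0.250 - (2)·0.733 - (3)·-0.875) / (13) = 0.705
  x4 = (-7 - (3)·0.250 - (-1)·0.733 - (-3)·0.538) / (8) = -0.675
Change: (-0.152, -0.035, 0.167, 0.200) → max |·| = 0.200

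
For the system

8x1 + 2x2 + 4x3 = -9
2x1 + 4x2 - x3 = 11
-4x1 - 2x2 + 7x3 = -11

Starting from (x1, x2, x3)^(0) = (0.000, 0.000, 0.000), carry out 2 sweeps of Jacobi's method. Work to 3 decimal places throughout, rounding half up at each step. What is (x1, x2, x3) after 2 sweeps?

(-1.027, 2.920, -1.429)

Iteration 1:
  x1 = (-9 - (2)·0.000 - (4)·0.000) / (8) = -1.125
  x2 = (11 - (2)·0.000 - (-1)·0.000) / (4) = 2.750
  x3 = (-11 - (-4)·0.000 - (-2)·0.000) / (7) = -1.571
Iteration 2:
  x1 = (-9 - (2)·2.750 - (4)·-1.571) / (8) = -1.027
  x2 = (11 - (2)·-1.125 - (-1)·-1.571) / (4) = 2.920
  x3 = (-11 - (-4)·-1.125 - (-2)·2.750) / (7) = -1.429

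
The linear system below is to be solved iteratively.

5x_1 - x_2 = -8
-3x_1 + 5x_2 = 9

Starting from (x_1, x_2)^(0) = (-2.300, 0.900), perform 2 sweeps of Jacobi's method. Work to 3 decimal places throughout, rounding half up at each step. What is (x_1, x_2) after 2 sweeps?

Iteration 1:
  x_1 = (-8 - (-1)·0.900) / (5) = -1.420
  x_2 = (9 - (-3)·-2.300) / (5) = 0.420
Iteration 2:
  x_1 = (-8 - (-1)·0.420) / (5) = -1.516
  x_2 = (9 - (-3)·-1.420) / (5) = 0.948

(-1.516, 0.948)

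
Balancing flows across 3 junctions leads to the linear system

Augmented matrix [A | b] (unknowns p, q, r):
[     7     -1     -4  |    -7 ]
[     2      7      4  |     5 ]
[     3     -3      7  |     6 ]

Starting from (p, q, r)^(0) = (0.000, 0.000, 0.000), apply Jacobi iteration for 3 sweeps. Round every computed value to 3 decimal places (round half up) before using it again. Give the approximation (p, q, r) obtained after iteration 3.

(-0.017, -0.079, 1.251)

Iteration 1:
  p = (-7 - (-1)·0.000 - (-4)·0.000) / (7) = -1.000
  q = (5 - (2)·0.000 - (4)·0.000) / (7) = 0.714
  r = (6 - (3)·0.000 - (-3)·0.000) / (7) = 0.857
Iteration 2:
  p = (-7 - (-1)·0.714 - (-4)·0.857) / (7) = -0.408
  q = (5 - (2)·-1.000 - (4)·0.857) / (7) = 0.510
  r = (6 - (3)·-1.000 - (-3)·0.714) / (7) = 1.592
Iteration 3:
  p = (-7 - (-1)·0.510 - (-4)·1.592) / (7) = -0.017
  q = (5 - (2)·-0.408 - (4)·1.592) / (7) = -0.079
  r = (6 - (3)·-0.408 - (-3)·0.510) / (7) = 1.251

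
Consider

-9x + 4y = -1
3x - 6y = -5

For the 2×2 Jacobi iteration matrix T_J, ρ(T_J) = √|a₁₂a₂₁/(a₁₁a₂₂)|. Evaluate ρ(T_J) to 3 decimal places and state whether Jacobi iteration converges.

a₁₂a₂₁/(a₁₁a₂₂) = (4)·(3) / ((-9)·(-6)) = 0.222222
ρ = √|0.222222| = √0.222222 = 0.471
ρ < 1, so Jacobi converges

0.471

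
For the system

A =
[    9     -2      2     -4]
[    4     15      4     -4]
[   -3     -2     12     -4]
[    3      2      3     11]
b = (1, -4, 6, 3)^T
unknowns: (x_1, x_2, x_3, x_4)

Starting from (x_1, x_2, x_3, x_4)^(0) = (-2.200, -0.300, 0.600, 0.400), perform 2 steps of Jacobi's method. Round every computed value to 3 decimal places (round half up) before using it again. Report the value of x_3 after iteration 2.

Iteration 1:
  x_1 = (1 - (-2)·-0.300 - (2)·0.600 - (-4)·0.400) / (9) = 0.089
  x_2 = (-4 - (4)·-2.200 - (4)·0.600 - (-4)·0.400) / (15) = 0.267
  x_3 = (6 - (-3)·-2.200 - (-2)·-0.300 - (-4)·0.400) / (12) = 0.033
  x_4 = (3 - (3)·-2.200 - (2)·-0.300 - (3)·0.600) / (11) = 0.764
Iteration 2:
  x_1 = (1 - (-2)·0.267 - (2)·0.033 - (-4)·0.764) / (9) = 0.503
  x_2 = (-4 - (4)·0.089 - (4)·0.033 - (-4)·0.764) / (15) = -0.095
  x_3 = (6 - (-3)·0.089 - (-2)·0.267 - (-4)·0.764) / (12) = 0.821
  x_4 = (3 - (3)·0.089 - (2)·0.267 - (3)·0.033) / (11) = 0.191

0.821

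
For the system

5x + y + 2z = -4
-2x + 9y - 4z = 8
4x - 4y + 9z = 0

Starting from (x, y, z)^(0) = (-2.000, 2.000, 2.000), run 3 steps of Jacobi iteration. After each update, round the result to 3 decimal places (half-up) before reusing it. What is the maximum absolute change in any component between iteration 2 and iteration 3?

0.142

Iteration 1:
  x = (-4 - (1)·2.000 - (2)·2.000) / (5) = -2.000
  y = (8 - (-2)·-2.000 - (-4)·2.000) / (9) = 1.333
  z = (0 - (4)·-2.000 - (-4)·2.000) / (9) = 1.778
Iteration 2:
  x = (-4 - (1)·1.333 - (2)·1.778) / (5) = -1.778
  y = (8 - (-2)·-2.000 - (-4)·1.778) / (9) = 1.235
  z = (0 - (4)·-2.000 - (-4)·1.333) / (9) = 1.481
Iteration 3:
  x = (-4 - (1)·1.235 - (2)·1.481) / (5) = -1.639
  y = (8 - (-2)·-1.778 - (-4)·1.481) / (9) = 1.152
  z = (0 - (4)·-1.778 - (-4)·1.235) / (9) = 1.339
Change: (0.139, -0.083, -0.142) → max |·| = 0.142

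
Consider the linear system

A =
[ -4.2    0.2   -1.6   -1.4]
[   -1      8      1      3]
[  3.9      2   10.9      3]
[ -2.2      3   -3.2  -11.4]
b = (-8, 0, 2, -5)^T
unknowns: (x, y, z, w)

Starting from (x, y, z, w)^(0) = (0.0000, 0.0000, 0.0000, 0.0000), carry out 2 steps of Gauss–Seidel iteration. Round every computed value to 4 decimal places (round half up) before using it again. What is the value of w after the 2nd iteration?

Iteration 1:
  x = (-8 - (0.2)·0.0000 - (-1.6)·0.0000 - (-1.4)·0.0000) / (-4.2) = 1.9048
  y = (0 - (-1)·1.9048 - (1)·0.0000 - (3)·0.0000) / (8) = 0.2381
  z = (2 - (3.9)·1.9048 - (2)·0.2381 - (3)·0.0000) / (10.9) = -0.5417
  w = (-5 - (-2.2)·1.9048 - (3)·0.2381 - (-3.2)·-0.5417) / (-11.4) = 0.2857
Iteration 2:
  x = (-8 - (0.2)·0.2381 - (-1.6)·-0.5417 - (-1.4)·0.2857) / (-4.2) = 2.0272
  y = (0 - (-1)·2.0272 - (1)·-0.5417 - (3)·0.2857) / (8) = 0.2140
  z = (2 - (3.9)·2.0272 - (2)·0.2140 - (3)·0.2857) / (10.9) = -0.6597
  w = (-5 - (-2.2)·2.0272 - (3)·0.2140 - (-3.2)·-0.6597) / (-11.4) = 0.2889

0.2889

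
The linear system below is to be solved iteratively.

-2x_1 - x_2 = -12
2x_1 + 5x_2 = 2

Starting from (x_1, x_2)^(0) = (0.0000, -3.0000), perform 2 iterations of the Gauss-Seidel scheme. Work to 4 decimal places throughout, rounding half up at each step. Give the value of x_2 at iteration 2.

-2.5200

Iteration 1:
  x_1 = (-12 - (-1)·-3.0000) / (-2) = 7.5000
  x_2 = (2 - (2)·7.5000) / (5) = -2.6000
Iteration 2:
  x_1 = (-12 - (-1)·-2.6000) / (-2) = 7.3000
  x_2 = (2 - (2)·7.3000) / (5) = -2.5200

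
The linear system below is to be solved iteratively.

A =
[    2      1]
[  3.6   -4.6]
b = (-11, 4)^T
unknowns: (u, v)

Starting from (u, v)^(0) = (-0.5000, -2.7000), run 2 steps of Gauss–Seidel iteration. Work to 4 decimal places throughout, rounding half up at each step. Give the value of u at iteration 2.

-3.4413

Iteration 1:
  u = (-11 - (1)·-2.7000) / (2) = -4.1500
  v = (4 - (3.6)·-4.1500) / (-4.6) = -4.1174
Iteration 2:
  u = (-11 - (1)·-4.1174) / (2) = -3.4413
  v = (4 - (3.6)·-3.4413) / (-4.6) = -3.5628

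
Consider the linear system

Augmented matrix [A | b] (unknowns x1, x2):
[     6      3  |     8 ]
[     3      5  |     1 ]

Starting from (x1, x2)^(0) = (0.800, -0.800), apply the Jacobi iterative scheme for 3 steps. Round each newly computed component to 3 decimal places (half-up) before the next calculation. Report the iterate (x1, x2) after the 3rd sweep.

(1.753, -0.684)

Iteration 1:
  x1 = (8 - (3)·-0.800) / (6) = 1.733
  x2 = (1 - (3)·0.800) / (5) = -0.280
Iteration 2:
  x1 = (8 - (3)·-0.280) / (6) = 1.473
  x2 = (1 - (3)·1.733) / (5) = -0.840
Iteration 3:
  x1 = (8 - (3)·-0.840) / (6) = 1.753
  x2 = (1 - (3)·1.473) / (5) = -0.684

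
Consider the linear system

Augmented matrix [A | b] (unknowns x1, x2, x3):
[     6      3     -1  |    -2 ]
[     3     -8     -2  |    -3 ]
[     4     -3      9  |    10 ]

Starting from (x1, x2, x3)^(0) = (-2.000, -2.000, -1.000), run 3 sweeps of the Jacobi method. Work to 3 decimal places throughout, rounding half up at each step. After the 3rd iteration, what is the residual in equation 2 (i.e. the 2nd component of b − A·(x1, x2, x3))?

Iteration 1:
  x1 = (-2 - (3)·-2.000 - (-1)·-1.000) / (6) = 0.500
  x2 = (-3 - (3)·-2.000 - (-2)·-1.000) / (-8) = -0.125
  x3 = (10 - (4)·-2.000 - (-3)·-2.000) / (9) = 1.333
Iteration 2:
  x1 = (-2 - (3)·-0.125 - (-1)·1.333) / (6) = -0.049
  x2 = (-3 - (3)·0.500 - (-2)·1.333) / (-8) = 0.229
  x3 = (10 - (4)·0.500 - (-3)·-0.125) / (9) = 0.847
Iteration 3:
  x1 = (-2 - (3)·0.229 - (-1)·0.847) / (6) = -0.307
  x2 = (-3 - (3)·-0.049 - (-2)·0.847) / (-8) = 0.145
  x3 = (10 - (4)·-0.049 - (-3)·0.229) / (9) = 1.209
Residual b − A·x = (0.616, 1.499, 0.782)

1.499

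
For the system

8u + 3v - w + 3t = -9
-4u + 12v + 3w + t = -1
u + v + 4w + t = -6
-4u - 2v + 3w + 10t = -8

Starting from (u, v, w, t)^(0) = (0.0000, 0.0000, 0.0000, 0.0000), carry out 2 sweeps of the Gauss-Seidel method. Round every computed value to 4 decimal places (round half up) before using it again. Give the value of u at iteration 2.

-0.7123

Iteration 1:
  u = (-9 - (3)·0.0000 - (-1)·0.0000 - (3)·0.0000) / (8) = -1.1250
  v = (-1 - (-4)·-1.1250 - (3)·0.0000 - (1)·0.0000) / (12) = -0.4583
  w = (-6 - (1)·-1.1250 - (1)·-0.4583 - (1)·0.0000) / (4) = -1.1042
  t = (-8 - (-4)·-1.1250 - (-2)·-0.4583 - (3)·-1.1042) / (10) = -1.0104
Iteration 2:
  u = (-9 - (3)·-0.4583 - (-1)·-1.1042 - (3)·-1.0104) / (8) = -0.7123
  v = (-1 - (-4)·-0.7123 - (3)·-1.1042 - (1)·-1.0104) / (12) = 0.0395
  w = (-6 - (1)·-0.7123 - (1)·0.0395 - (1)·-1.0104) / (4) = -1.0792
  t = (-8 - (-4)·-0.7123 - (-2)·0.0395 - (3)·-1.0792) / (10) = -0.7533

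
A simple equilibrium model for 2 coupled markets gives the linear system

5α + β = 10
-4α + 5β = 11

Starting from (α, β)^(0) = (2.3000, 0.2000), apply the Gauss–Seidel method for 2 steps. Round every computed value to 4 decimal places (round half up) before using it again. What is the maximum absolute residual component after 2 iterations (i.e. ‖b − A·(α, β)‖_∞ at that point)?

0.5709

Iteration 1:
  α = (10 - (1)·0.2000) / (5) = 1.9600
  β = (11 - (-4)·1.9600) / (5) = 3.7680
Iteration 2:
  α = (10 - (1)·3.7680) / (5) = 1.2464
  β = (11 - (-4)·1.2464) / (5) = 3.1971
Residual b − A·x = (0.5709, 0.0001); ∞-norm = 0.5709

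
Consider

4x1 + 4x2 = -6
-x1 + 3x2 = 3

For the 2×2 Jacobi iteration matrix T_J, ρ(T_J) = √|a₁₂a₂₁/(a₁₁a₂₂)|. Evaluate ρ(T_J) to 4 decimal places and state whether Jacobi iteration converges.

a₁₂a₂₁/(a₁₁a₂₂) = (4)·(-1) / ((4)·(3)) = -0.333333
ρ = √|-0.333333| = √0.333333 = 0.5774
ρ < 1, so Jacobi converges

0.5774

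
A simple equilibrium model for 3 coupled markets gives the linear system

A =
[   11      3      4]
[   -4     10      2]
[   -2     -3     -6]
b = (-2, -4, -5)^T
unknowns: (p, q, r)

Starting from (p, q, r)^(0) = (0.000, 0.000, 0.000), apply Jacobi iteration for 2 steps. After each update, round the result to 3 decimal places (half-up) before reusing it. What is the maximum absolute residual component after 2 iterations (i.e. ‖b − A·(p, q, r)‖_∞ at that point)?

Iteration 1:
  p = (-2 - (3)·0.000 - (4)·0.000) / (11) = -0.182
  q = (-4 - (-4)·0.000 - (2)·0.000) / (10) = -0.400
  r = (-5 - (-2)·0.000 - (-3)·0.000) / (-6) = 0.833
Iteration 2:
  p = (-2 - (3)·-0.400 - (4)·0.833) / (11) = -0.376
  q = (-4 - (-4)·-0.182 - (2)·0.833) / (10) = -0.639
  r = (-5 - (-2)·-0.182 - (-3)·-0.400) / (-6) = 1.094
Residual b − A·x = (-0.323, -1.302, -1.105); ∞-norm = 1.302

1.302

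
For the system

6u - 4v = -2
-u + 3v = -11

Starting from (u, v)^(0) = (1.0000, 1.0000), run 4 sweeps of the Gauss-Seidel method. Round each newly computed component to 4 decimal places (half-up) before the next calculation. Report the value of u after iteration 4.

Iteration 1:
  u = (-2 - (-4)·1.0000) / (6) = 0.3333
  v = (-11 - (-1)·0.3333) / (3) = -3.5556
Iteration 2:
  u = (-2 - (-4)·-3.5556) / (6) = -2.7037
  v = (-11 - (-1)·-2.7037) / (3) = -4.5679
Iteration 3:
  u = (-2 - (-4)·-4.5679) / (6) = -3.3786
  v = (-11 - (-1)·-3.3786) / (3) = -4.7929
Iteration 4:
  u = (-2 - (-4)·-4.7929) / (6) = -3.5286
  v = (-11 - (-1)·-3.5286) / (3) = -4.8429

-3.5286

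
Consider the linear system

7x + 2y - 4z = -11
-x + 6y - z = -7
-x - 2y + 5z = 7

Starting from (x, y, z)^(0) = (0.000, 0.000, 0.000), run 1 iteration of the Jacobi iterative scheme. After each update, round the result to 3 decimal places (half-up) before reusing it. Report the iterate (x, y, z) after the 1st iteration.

Iteration 1:
  x = (-11 - (2)·0.000 - (-4)·0.000) / (7) = -1.571
  y = (-7 - (-1)·0.000 - (-1)·0.000) / (6) = -1.167
  z = (7 - (-1)·0.000 - (-2)·0.000) / (5) = 1.400

(-1.571, -1.167, 1.400)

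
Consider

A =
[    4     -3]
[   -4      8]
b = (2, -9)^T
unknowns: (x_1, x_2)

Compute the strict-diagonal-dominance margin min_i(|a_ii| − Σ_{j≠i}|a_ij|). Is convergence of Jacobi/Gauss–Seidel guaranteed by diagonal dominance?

1

row 1: |4| − (3) = 1
row 2: |8| − (4) = 4
minimum over rows = 1 → strictly diagonally dominant (convergence guaranteed)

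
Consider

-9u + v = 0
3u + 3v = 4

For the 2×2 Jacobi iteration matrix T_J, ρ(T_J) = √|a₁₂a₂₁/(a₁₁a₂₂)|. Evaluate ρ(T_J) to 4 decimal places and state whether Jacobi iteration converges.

0.3333

a₁₂a₂₁/(a₁₁a₂₂) = (1)·(3) / ((-9)·(3)) = -0.111111
ρ = √|-0.111111| = √0.111111 = 0.3333
ρ < 1, so Jacobi converges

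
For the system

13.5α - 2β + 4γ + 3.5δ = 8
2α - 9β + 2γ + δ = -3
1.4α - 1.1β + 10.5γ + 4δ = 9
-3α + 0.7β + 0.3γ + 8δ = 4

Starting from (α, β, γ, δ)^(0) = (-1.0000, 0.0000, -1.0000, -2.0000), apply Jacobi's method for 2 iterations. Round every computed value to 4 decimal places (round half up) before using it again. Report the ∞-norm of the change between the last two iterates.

Iteration 1:
  α = (8 - (-2)·0.0000 - (4)·-1.0000 - (3.5)·-2.0000) / (13.5) = 1.4074
  β = (-3 - (2)·-1.0000 - (2)·-1.0000 - (1)·-2.0000) / (-9) = -0.3333
  γ = (9 - (1.4)·-1.0000 - (-1.1)·0.0000 - (4)·-2.0000) / (10.5) = 1.7524
  δ = (4 - (-3)·-1.0000 - (0.7)·0.0000 - (0.3)·-1.0000) / (8) = 0.1625
Iteration 2:
  α = (8 - (-2)·-0.3333 - (4)·1.7524 - (3.5)·0.1625) / (13.5) = -0.0181
  β = (-3 - (2)·1.4074 - (2)·1.7524 - (1)·0.1625) / (-9) = 1.0536
  γ = (9 - (1.4)·1.4074 - (-1.1)·-0.3333 - (4)·0.1625) / (10.5) = 0.5727
  δ = (4 - (-3)·1.4074 - (0.7)·-0.3333 - (0.3)·1.7524) / (8) = 0.9912
Change: (-1.4255, 1.3869, -1.1797, 0.8287) → max |·| = 1.4255

1.4255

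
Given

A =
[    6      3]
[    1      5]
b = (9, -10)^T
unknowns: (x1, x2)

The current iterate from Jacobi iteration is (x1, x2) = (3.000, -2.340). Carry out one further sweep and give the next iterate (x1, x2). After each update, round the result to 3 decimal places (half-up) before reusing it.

(2.670, -2.600)

One sweep:
  x1 = (9 - (3)·-2.340) / (6) = 2.670
  x2 = (-10 - (1)·3.000) / (5) = -2.600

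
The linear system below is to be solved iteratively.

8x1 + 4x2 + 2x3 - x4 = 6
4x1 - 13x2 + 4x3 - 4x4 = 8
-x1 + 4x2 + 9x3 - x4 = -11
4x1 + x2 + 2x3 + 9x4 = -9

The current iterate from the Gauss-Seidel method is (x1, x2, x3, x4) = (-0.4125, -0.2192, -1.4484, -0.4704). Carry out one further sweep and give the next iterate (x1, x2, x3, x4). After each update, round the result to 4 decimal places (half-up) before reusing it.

One sweep:
  x1 = (6 - (4)·-0.2192 - (2)·-1.4484 - (-1)·-0.4704) / (8) = 1.1629
  x2 = (8 - (4)·1.1629 - (4)·-1.4484 - (-4)·-0.4704) / (-13) = -0.5585
  x3 = (-11 - (-1)·1.1629 - (4)·-0.5585 - (-1)·-0.4704) / (9) = -0.8971
  x4 = (-9 - (4)·1.1629 - (1)·-0.5585 - (2)·-0.8971) / (9) = -1.2554

(1.1629, -0.5585, -0.8971, -1.2554)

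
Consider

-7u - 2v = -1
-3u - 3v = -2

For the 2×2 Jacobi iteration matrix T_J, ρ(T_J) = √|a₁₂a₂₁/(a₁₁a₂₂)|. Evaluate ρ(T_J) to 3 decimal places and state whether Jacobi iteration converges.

0.535

a₁₂a₂₁/(a₁₁a₂₂) = (-2)·(-3) / ((-7)·(-3)) = 0.285714
ρ = √|0.285714| = √0.285714 = 0.535
ρ < 1, so Jacobi converges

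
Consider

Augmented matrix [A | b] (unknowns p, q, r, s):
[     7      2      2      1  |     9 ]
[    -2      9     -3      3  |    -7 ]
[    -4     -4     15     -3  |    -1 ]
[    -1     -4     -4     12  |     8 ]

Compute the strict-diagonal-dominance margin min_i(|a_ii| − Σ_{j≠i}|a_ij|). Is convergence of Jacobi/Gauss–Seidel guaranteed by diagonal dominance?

row 1: |7| − (2+2+1) = 2
row 2: |9| − (2+3+3) = 1
row 3: |15| − (4+4+3) = 4
row 4: |12| − (1+4+4) = 3
minimum over rows = 1 → strictly diagonally dominant (convergence guaranteed)

1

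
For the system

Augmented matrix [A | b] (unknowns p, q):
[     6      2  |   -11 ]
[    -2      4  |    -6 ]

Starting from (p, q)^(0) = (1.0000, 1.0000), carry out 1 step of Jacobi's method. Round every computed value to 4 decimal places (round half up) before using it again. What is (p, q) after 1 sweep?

(-2.1667, -1.0000)

Iteration 1:
  p = (-11 - (2)·1.0000) / (6) = -2.1667
  q = (-6 - (-2)·1.0000) / (4) = -1.0000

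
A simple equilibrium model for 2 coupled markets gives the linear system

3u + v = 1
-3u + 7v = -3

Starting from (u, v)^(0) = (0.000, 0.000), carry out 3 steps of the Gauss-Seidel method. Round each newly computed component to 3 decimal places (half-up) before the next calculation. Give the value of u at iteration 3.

0.415

Iteration 1:
  u = (1 - (1)·0.000) / (3) = 0.333
  v = (-3 - (-3)·0.333) / (7) = -0.286
Iteration 2:
  u = (1 - (1)·-0.286) / (3) = 0.429
  v = (-3 - (-3)·0.429) / (7) = -0.245
Iteration 3:
  u = (1 - (1)·-0.245) / (3) = 0.415
  v = (-3 - (-3)·0.415) / (7) = -0.251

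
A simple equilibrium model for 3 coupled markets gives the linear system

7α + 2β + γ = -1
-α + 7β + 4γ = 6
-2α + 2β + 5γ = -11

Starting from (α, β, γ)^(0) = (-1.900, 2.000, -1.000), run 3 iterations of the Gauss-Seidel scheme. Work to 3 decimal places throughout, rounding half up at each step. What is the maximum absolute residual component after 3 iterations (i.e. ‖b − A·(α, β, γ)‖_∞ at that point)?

0.674

Iteration 1:
  α = (-1 - (2)·2.000 - (1)·-1.000) / (7) = -0.571
  β = (6 - (-1)·-0.571 - (4)·-1.000) / (7) = 1.347
  γ = (-11 - (-2)·-0.571 - (2)·1.347) / (5) = -2.967
Iteration 2:
  α = (-1 - (2)·1.347 - (1)·-2.967) / (7) = -0.104
  β = (6 - (-1)·-0.104 - (4)·-2.967) / (7) = 2.538
  γ = (-11 - (-2)·-0.104 - (2)·2.538) / (5) = -3.257
Iteration 3:
  α = (-1 - (2)·2.538 - (1)·-3.257) / (7) = -0.403
  β = (6 - (-1)·-0.403 - (4)·-3.257) / (7) = 2.661
  γ = (-11 - (-2)·-0.403 - (2)·2.661) / (5) = -3.426
Residual b − A·x = (-0.075, 0.674, 0.002); ∞-norm = 0.674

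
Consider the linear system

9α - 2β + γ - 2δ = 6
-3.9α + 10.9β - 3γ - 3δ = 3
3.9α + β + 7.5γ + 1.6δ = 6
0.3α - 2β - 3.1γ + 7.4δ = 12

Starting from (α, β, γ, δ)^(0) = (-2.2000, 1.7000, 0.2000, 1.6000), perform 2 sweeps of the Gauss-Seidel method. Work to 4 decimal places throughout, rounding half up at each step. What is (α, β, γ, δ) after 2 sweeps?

Iteration 1:
  α = (6 - (-2)·1.7000 - (1)·0.2000 - (-2)·1.6000) / (9) = 1.3778
  β = (3 - (-3.9)·1.3778 - (-3)·0.2000 - (-3)·1.6000) / (10.9) = 1.2636
  γ = (6 - (3.9)·1.3778 - (1)·1.2636 - (1.6)·1.6000) / (7.5) = -0.4263
  δ = (12 - (0.3)·1.3778 - (-2)·1.2636 - (-3.1)·-0.4263) / (7.4) = 1.7287
Iteration 2:
  α = (6 - (-2)·1.2636 - (1)·-0.4263 - (-2)·1.7287) / (9) = 1.3790
  β = (3 - (-3.9)·1.3790 - (-3)·-0.4263 - (-3)·1.7287) / (10.9) = 1.1271
  γ = (6 - (3.9)·1.3790 - (1)·1.1271 - (1.6)·1.7287) / (7.5) = -0.4361
  δ = (12 - (0.3)·1.3790 - (-2)·1.1271 - (-3.1)·-0.4361) / (7.4) = 1.6876

(1.3790, 1.1271, -0.4361, 1.6876)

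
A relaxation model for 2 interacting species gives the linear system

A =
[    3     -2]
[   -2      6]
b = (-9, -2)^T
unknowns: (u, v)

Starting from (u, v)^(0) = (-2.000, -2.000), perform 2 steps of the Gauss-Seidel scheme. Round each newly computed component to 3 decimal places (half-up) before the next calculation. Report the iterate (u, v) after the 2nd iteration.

(-4.185, -1.728)

Iteration 1:
  u = (-9 - (-2)·-2.000) / (3) = -4.333
  v = (-2 - (-2)·-4.333) / (6) = -1.778
Iteration 2:
  u = (-9 - (-2)·-1.778) / (3) = -4.185
  v = (-2 - (-2)·-4.185) / (6) = -1.728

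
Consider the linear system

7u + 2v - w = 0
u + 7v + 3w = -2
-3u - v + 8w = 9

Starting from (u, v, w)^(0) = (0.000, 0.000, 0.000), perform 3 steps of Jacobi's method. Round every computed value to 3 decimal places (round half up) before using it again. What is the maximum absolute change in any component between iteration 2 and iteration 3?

Iteration 1:
  u = (0 - (2)·0.000 - (-1)·0.000) / (7) = 0.000
  v = (-2 - (1)·0.000 - (3)·0.000) / (7) = -0.286
  w = (9 - (-3)·0.000 - (-1)·0.000) / (8) = 1.125
Iteration 2:
  u = (0 - (2)·-0.286 - (-1)·1.125) / (7) = 0.242
  v = (-2 - (1)·0.000 - (3)·1.125) / (7) = -0.768
  w = (9 - (-3)·0.000 - (-1)·-0.286) / (8) = 1.089
Iteration 3:
  u = (0 - (2)·-0.768 - (-1)·1.089) / (7) = 0.375
  v = (-2 - (1)·0.242 - (3)·1.089) / (7) = -0.787
  w = (9 - (-3)·0.242 - (-1)·-0.768) / (8) = 1.120
Change: (0.133, -0.019, 0.031) → max |·| = 0.133

0.133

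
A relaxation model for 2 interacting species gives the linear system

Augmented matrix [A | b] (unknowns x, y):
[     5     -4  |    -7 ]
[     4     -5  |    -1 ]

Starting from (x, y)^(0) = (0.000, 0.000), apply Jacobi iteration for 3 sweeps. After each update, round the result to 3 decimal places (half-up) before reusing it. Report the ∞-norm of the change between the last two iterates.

Iteration 1:
  x = (-7 - (-4)·0.000) / (5) = -1.400
  y = (-1 - (4)·0.000) / (-5) = 0.200
Iteration 2:
  x = (-7 - (-4)·0.200) / (5) = -1.240
  y = (-1 - (4)·-1.400) / (-5) = -0.920
Iteration 3:
  x = (-7 - (-4)·-0.920) / (5) = -2.136
  y = (-1 - (4)·-1.240) / (-5) = -0.792
Change: (-0.896, 0.128) → max |·| = 0.896

0.896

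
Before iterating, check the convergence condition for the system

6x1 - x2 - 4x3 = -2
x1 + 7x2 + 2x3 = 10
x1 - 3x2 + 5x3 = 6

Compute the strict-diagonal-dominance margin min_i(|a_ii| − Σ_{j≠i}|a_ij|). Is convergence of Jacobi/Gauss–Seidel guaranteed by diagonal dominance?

row 1: |6| − (1+4) = 1
row 2: |7| − (1+2) = 4
row 3: |5| − (1+3) = 1
minimum over rows = 1 → strictly diagonally dominant (convergence guaranteed)

1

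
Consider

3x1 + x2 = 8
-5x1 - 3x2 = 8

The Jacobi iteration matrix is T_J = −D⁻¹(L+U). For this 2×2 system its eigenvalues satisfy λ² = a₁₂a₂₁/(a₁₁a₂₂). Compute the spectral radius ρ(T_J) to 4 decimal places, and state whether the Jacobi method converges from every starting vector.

0.7454

a₁₂a₂₁/(a₁₁a₂₂) = (1)·(-5) / ((3)·(-3)) = 0.555556
ρ = √|0.555556| = √0.555556 = 0.7454
ρ < 1, so Jacobi converges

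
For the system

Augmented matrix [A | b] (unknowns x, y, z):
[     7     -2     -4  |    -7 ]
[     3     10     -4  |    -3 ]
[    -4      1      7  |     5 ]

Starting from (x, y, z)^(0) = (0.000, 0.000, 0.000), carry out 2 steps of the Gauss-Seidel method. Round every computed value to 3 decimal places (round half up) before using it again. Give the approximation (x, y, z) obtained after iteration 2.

(-0.918, 0.033, 0.185)

Iteration 1:
  x = (-7 - (-2)·0.000 - (-4)·0.000) / (7) = -1.000
  y = (-3 - (3)·-1.000 - (-4)·0.000) / (10) = 0.000
  z = (5 - (-4)·-1.000 - (1)·0.000) / (7) = 0.143
Iteration 2:
  x = (-7 - (-2)·0.000 - (-4)·0.143) / (7) = -0.918
  y = (-3 - (3)·-0.918 - (-4)·0.143) / (10) = 0.033
  z = (5 - (-4)·-0.918 - (1)·0.033) / (7) = 0.185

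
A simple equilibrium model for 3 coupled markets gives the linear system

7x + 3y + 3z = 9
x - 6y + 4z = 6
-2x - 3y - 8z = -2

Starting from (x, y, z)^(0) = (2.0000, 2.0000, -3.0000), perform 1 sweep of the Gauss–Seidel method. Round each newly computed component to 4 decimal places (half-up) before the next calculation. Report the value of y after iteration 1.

-2.7143

Iteration 1:
  x = (9 - (3)·2.0000 - (3)·-3.0000) / (7) = 1.7143
  y = (6 - (1)·1.7143 - (4)·-3.0000) / (-6) = -2.7143
  z = (-2 - (-2)·1.7143 - (-3)·-2.7143) / (-8) = 0.8393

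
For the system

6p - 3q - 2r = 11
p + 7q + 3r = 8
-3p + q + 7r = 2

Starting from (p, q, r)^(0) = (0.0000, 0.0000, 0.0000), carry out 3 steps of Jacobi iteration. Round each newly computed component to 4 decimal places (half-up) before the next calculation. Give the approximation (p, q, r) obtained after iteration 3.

(2.5153, 0.3965, 1.2488)

Iteration 1:
  p = (11 - (-3)·0.0000 - (-2)·0.0000) / (6) = 1.8333
  q = (8 - (1)·0.0000 - (3)·0.0000) / (7) = 1.1429
  r = (2 - (-3)·0.0000 - (1)·0.0000) / (7) = 0.2857
Iteration 2:
  p = (11 - (-3)·1.1429 - (-2)·0.2857) / (6) = 2.5000
  q = (8 - (1)·1.8333 - (3)·0.2857) / (7) = 0.7585
  r = (2 - (-3)·1.8333 - (1)·1.1429) / (7) = 0.9081
Iteration 3:
  p = (11 - (-3)·0.7585 - (-2)·0.9081) / (6) = 2.5153
  q = (8 - (1)·2.5000 - (3)·0.9081) / (7) = 0.3965
  r = (2 - (-3)·2.5000 - (1)·0.7585) / (7) = 1.2488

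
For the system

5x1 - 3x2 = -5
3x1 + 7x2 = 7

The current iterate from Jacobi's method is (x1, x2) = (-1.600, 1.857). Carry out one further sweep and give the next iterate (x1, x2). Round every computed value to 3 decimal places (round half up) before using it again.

(0.114, 1.686)

One sweep:
  x1 = (-5 - (-3)·1.857) / (5) = 0.114
  x2 = (7 - (3)·-1.600) / (7) = 1.686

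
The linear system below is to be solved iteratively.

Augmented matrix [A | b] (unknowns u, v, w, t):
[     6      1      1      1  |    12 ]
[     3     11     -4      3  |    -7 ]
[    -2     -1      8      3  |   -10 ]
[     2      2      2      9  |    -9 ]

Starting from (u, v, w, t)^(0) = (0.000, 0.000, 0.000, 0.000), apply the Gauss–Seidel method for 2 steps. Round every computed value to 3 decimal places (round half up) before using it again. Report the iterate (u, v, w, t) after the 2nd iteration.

(2.510, -1.380, -0.427, -1.156)

Iteration 1:
  u = (12 - (1)·0.000 - (1)·0.000 - (1)·0.000) / (6) = 2.000
  v = (-7 - (3)·2.000 - (-4)·0.000 - (3)·0.000) / (11) = -1.182
  w = (-10 - (-2)·2.000 - (-1)·-1.182 - (3)·0.000) / (8) = -0.898
  t = (-9 - (2)·2.000 - (2)·-1.182 - (2)·-0.898) / (9) = -0.982
Iteration 2:
  u = (12 - (1)·-1.182 - (1)·-0.898 - (1)·-0.982) / (6) = 2.510
  v = (-7 - (3)·2.510 - (-4)·-0.898 - (3)·-0.982) / (11) = -1.380
  w = (-10 - (-2)·2.510 - (-1)·-1.380 - (3)·-0.982) / (8) = -0.427
  t = (-9 - (2)·2.510 - (2)·-1.380 - (2)·-0.427) / (9) = -1.156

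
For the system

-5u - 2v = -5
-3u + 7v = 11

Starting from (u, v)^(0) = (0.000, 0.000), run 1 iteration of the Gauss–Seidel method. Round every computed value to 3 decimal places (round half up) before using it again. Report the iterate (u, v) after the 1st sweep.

Iteration 1:
  u = (-5 - (-2)·0.000) / (-5) = 1.000
  v = (11 - (-3)·1.000) / (7) = 2.000

(1.000, 2.000)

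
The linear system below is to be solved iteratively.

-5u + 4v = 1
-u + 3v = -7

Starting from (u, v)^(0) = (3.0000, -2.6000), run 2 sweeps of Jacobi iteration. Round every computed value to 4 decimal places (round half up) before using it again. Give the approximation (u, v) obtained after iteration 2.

(-1.2666, -3.0933)

Iteration 1:
  u = (1 - (4)·-2.6000) / (-5) = -2.2800
  v = (-7 - (-1)·3.0000) / (3) = -1.3333
Iteration 2:
  u = (1 - (4)·-1.3333) / (-5) = -1.2666
  v = (-7 - (-1)·-2.2800) / (3) = -3.0933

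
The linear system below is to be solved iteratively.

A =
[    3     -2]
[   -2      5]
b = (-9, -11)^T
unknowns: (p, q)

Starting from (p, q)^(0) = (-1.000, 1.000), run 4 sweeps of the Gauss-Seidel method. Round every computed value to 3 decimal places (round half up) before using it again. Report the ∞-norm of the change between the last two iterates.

Iteration 1:
  p = (-9 - (-2)·1.000) / (3) = -2.333
  q = (-11 - (-2)·-2.333) / (5) = -3.133
Iteration 2:
  p = (-9 - (-2)·-3.133) / (3) = -5.089
  q = (-11 - (-2)·-5.089) / (5) = -4.236
Iteration 3:
  p = (-9 - (-2)·-4.236) / (3) = -5.824
  q = (-11 - (-2)·-5.824) / (5) = -4.530
Iteration 4:
  p = (-9 - (-2)·-4.530) / (3) = -6.020
  q = (-11 - (-2)·-6.020) / (5) = -4.608
Change: (-0.196, -0.078) → max |·| = 0.196

0.196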